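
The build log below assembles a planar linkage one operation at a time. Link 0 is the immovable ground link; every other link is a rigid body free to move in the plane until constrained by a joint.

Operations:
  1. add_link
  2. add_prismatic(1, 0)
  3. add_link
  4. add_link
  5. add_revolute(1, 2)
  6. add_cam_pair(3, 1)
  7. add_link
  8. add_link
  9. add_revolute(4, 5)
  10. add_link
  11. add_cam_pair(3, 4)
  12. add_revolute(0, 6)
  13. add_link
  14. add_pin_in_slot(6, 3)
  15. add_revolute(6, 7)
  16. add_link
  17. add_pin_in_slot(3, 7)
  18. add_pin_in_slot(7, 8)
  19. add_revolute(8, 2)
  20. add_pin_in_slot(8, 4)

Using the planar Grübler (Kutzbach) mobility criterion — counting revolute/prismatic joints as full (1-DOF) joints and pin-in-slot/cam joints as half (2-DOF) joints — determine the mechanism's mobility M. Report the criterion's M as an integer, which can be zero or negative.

[1;0;0] (link 0 is ground)
L+ [2;0;0]
P(1,0)∈J1 [2;1;0]
L+ [3;1;0]
L+ [4;1;0]
R(1,2)∈J1 [4;2;0]
C(3,1)∈J2 [4;2;1]
L+ [5;2;1]
L+ [6;2;1]
R(4,5)∈J1 [6;3;1]
L+ [7;3;1]
C(3,4)∈J2 [7;3;2]
R(0,6)∈J1 [7;4;2]
L+ [8;4;2]
PS(6,3)∈J2 [8;4;3]
R(6,7)∈J1 [8;5;3]
L+ [9;5;3]
PS(3,7)∈J2 [9;5;4]
PS(7,8)∈J2 [9;5;5]
R(8,2)∈J1 [9;6;5]
PS(8,4)∈J2 [9;6;6]
mobility = 24 − 12 − 6 = 6

M = 6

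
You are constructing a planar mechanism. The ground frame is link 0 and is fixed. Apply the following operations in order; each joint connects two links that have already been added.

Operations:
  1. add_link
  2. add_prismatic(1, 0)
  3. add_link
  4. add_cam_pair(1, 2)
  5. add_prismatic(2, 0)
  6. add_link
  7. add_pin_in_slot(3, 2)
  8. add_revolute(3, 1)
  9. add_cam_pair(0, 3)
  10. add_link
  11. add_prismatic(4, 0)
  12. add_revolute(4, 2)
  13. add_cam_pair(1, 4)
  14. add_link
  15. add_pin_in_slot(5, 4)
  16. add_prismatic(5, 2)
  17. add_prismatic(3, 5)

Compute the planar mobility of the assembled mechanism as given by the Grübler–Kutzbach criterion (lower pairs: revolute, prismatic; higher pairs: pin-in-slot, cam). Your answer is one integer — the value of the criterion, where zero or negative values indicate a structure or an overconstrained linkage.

link 0 = ground. State L|J1|J2 = 1|0|0
+link1  2|0|0
P(1,0) f=1→J1  2|1|0
+link2  3|1|0
C(1,2) f=2→J2  3|1|1
P(2,0) f=1→J1  3|2|1
+link3  4|2|1
PS(3,2) f=2→J2  4|2|2
R(3,1) f=1→J1  4|3|2
C(0,3) f=2→J2  4|3|3
+link4  5|3|3
P(4,0) f=1→J1  5|4|3
R(4,2) f=1→J1  5|5|3
C(1,4) f=2→J2  5|5|4
+link5  6|5|4
PS(5,4) f=2→J2  6|5|5
P(5,2) f=1→J1  6|6|5
P(3,5) f=1→J1  6|7|5
M = 3(6−1)−2·7−5 = 15−14−5 = -4

M = -4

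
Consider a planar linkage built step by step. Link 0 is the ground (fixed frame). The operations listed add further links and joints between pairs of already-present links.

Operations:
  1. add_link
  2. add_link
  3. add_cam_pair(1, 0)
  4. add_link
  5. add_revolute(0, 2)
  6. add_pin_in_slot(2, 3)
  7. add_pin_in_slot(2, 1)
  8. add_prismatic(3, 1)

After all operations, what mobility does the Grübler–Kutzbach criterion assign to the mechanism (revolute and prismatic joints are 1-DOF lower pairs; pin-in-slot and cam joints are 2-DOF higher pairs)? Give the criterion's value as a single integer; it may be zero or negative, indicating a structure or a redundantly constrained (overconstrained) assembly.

L=1 J1=0 J2=0
add link → L=2 J1=0 J2=0
add link → L=3 J1=0 J2=0
C@1,0 dof=2 J2 → L=3 J1=0 J2=1
add link → L=4 J1=0 J2=1
R@0,2 dof=1 J1 → L=4 J1=1 J2=1
PS@2,3 dof=2 J2 → L=4 J1=1 J2=2
PS@2,1 dof=2 J2 → L=4 J1=1 J2=3
P@3,1 dof=1 J1 → L=4 J1=2 J2=3
M=3(L−1)−2J1−J2=3·3−2·2−3=2

M = 2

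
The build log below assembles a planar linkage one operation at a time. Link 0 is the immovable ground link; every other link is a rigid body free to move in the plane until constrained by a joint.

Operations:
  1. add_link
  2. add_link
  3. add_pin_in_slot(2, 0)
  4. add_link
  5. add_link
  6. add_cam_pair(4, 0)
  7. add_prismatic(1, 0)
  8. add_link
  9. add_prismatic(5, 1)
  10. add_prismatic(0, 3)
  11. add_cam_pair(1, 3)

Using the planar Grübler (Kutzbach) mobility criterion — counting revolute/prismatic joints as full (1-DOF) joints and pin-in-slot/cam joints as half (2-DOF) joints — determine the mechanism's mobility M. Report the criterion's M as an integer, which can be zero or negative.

M = 6

link 0 = ground. State L|J1|J2 = 1|0|0
+link1  2|0|0
+link2  3|0|0
PS(2,0) f=2→J2  3|0|1
+link3  4|0|1
+link4  5|0|1
C(4,0) f=2→J2  5|0|2
P(1,0) f=1→J1  5|1|2
+link5  6|1|2
P(5,1) f=1→J1  6|2|2
P(0,3) f=1→J1  6|3|2
C(1,3) f=2→J2  6|3|3
M = 3(6−1)−2·3−3 = 15−6−3 = 6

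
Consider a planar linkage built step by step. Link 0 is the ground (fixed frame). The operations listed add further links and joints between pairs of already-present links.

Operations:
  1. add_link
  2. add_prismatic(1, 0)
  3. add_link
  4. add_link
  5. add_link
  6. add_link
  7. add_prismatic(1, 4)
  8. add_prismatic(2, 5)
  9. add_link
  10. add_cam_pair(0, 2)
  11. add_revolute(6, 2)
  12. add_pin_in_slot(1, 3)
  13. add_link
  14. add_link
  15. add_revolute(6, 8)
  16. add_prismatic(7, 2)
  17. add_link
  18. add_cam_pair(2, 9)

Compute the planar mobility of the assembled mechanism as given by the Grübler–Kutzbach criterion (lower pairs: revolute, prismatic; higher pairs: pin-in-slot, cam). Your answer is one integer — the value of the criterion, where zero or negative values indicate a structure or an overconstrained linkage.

(L,J1,J2)=(1,0,0); link0 fixed
link1: (2,0,0)
P 1-0 [J1]: (2,1,0)
link2: (3,1,0)
link3: (4,1,0)
link4: (5,1,0)
link5: (6,1,0)
P 1-4 [J1]: (6,2,0)
P 2-5 [J1]: (6,3,0)
link6: (7,3,0)
C 0-2 [J2]: (7,3,1)
R 6-2 [J1]: (7,4,1)
PS 1-3 [J2]: (7,4,2)
link7: (8,4,2)
link8: (9,4,2)
R 6-8 [J1]: (9,5,2)
P 7-2 [J1]: (9,6,2)
link9: (10,6,2)
C 2-9 [J2]: (10,6,3)
Grübler: 3·9 − 2·6 − 3 = 12

M = 12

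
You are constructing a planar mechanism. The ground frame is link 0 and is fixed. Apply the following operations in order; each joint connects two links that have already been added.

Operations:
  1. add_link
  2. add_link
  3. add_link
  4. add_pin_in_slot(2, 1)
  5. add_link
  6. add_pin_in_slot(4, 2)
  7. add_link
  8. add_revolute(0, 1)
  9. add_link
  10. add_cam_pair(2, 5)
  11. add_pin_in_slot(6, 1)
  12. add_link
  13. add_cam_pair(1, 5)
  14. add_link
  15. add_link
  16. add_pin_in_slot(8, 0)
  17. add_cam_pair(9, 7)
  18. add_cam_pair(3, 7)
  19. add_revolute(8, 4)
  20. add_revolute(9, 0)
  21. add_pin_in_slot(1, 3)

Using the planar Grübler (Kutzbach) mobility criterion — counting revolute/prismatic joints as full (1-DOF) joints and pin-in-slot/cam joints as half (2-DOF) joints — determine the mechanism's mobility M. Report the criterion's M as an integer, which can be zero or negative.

[1;0;0] (link 0 is ground)
L+ [2;0;0]
L+ [3;0;0]
L+ [4;0;0]
PS(2,1)∈J2 [4;0;1]
L+ [5;0;1]
PS(4,2)∈J2 [5;0;2]
L+ [6;0;2]
R(0,1)∈J1 [6;1;2]
L+ [7;1;2]
C(2,5)∈J2 [7;1;3]
PS(6,1)∈J2 [7;1;4]
L+ [8;1;4]
C(1,5)∈J2 [8;1;5]
L+ [9;1;5]
L+ [10;1;5]
PS(8,0)∈J2 [10;1;6]
C(9,7)∈J2 [10;1;7]
C(3,7)∈J2 [10;1;8]
R(8,4)∈J1 [10;2;8]
R(9,0)∈J1 [10;3;8]
PS(1,3)∈J2 [10;3;9]
mobility = 27 − 6 − 9 = 12

M = 12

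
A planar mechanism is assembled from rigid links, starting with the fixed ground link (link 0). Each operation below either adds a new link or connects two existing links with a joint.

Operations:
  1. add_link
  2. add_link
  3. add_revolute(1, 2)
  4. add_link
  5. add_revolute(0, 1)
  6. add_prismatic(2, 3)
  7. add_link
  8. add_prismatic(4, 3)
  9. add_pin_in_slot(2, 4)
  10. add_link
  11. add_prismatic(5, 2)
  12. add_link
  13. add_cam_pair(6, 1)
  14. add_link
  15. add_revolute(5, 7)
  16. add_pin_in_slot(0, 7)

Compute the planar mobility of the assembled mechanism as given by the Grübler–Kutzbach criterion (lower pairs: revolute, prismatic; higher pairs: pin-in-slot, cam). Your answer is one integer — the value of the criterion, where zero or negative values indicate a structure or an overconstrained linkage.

M = 6

[1;0;0] (link 0 is ground)
L+ [2;0;0]
L+ [3;0;0]
R(1,2)∈J1 [3;1;0]
L+ [4;1;0]
R(0,1)∈J1 [4;2;0]
P(2,3)∈J1 [4;3;0]
L+ [5;3;0]
P(4,3)∈J1 [5;4;0]
PS(2,4)∈J2 [5;4;1]
L+ [6;4;1]
P(5,2)∈J1 [6;5;1]
L+ [7;5;1]
C(6,1)∈J2 [7;5;2]
L+ [8;5;2]
R(5,7)∈J1 [8;6;2]
PS(0,7)∈J2 [8;6;3]
mobility = 21 − 12 − 3 = 6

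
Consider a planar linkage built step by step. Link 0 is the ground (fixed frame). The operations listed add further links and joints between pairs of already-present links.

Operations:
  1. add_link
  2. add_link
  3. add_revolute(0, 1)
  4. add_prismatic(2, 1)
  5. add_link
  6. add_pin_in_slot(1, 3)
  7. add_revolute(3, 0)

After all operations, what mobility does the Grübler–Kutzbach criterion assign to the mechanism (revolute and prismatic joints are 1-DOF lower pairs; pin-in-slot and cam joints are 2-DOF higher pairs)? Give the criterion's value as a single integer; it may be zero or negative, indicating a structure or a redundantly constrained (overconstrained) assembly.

link 0 = ground. State L|J1|J2 = 1|0|0
+link1  2|0|0
+link2  3|0|0
R(0,1) f=1→J1  3|1|0
P(2,1) f=1→J1  3|2|0
+link3  4|2|0
PS(1,3) f=2→J2  4|2|1
R(3,0) f=1→J1  4|3|1
M = 3(4−1)−2·3−1 = 9−6−1 = 2

M = 2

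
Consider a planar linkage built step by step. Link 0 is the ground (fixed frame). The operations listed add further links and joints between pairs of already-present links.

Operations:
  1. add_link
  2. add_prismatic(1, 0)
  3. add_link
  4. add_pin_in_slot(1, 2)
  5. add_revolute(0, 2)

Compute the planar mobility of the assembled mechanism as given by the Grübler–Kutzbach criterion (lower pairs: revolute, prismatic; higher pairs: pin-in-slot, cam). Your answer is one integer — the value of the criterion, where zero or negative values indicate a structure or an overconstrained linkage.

M = 1

[1;0;0] (link 0 is ground)
L+ [2;0;0]
P(1,0)∈J1 [2;1;0]
L+ [3;1;0]
PS(1,2)∈J2 [3;1;1]
R(0,2)∈J1 [3;2;1]
mobility = 6 − 4 − 1 = 1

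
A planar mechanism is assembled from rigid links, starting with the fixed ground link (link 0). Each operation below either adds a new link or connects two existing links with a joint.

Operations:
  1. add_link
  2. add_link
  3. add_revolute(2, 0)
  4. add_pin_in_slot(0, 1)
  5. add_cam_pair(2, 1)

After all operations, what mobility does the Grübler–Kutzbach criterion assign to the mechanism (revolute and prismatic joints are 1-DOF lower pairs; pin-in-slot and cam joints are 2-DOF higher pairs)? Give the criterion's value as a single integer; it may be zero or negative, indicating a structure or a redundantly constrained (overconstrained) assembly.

M = 2

L=1 J1=0 J2=0
add link → L=2 J1=0 J2=0
add link → L=3 J1=0 J2=0
R@2,0 dof=1 J1 → L=3 J1=1 J2=0
PS@0,1 dof=2 J2 → L=3 J1=1 J2=1
C@2,1 dof=2 J2 → L=3 J1=1 J2=2
M=3(L−1)−2J1−J2=3·2−2·1−2=2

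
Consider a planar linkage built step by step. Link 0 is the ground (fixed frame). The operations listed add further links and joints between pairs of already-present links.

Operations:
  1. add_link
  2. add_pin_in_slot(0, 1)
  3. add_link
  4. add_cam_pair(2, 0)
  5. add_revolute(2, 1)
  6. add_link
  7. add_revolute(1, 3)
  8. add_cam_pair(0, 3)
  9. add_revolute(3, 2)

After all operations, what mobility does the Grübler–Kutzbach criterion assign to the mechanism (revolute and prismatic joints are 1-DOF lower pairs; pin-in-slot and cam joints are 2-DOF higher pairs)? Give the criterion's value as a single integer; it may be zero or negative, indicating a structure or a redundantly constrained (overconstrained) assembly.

link 0 = ground. State L|J1|J2 = 1|0|0
+link1  2|0|0
PS(0,1) f=2→J2  2|0|1
+link2  3|0|1
C(2,0) f=2→J2  3|0|2
R(2,1) f=1→J1  3|1|2
+link3  4|1|2
R(1,3) f=1→J1  4|2|2
C(0,3) f=2→J2  4|2|3
R(3,2) f=1→J1  4|3|3
M = 3(4−1)−2·3−3 = 9−6−3 = 0

M = 0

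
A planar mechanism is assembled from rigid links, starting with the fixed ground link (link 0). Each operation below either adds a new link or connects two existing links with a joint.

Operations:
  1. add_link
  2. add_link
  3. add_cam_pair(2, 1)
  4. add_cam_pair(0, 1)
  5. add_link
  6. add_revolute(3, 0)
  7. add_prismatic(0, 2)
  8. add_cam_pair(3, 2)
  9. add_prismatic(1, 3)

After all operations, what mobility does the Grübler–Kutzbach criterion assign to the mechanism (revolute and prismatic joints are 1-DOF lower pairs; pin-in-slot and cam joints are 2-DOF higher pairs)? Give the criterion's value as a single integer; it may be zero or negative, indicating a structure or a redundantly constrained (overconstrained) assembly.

M = 0

(L,J1,J2)=(1,0,0); link0 fixed
link1: (2,0,0)
link2: (3,0,0)
C 2-1 [J2]: (3,0,1)
C 0-1 [J2]: (3,0,2)
link3: (4,0,2)
R 3-0 [J1]: (4,1,2)
P 0-2 [J1]: (4,2,2)
C 3-2 [J2]: (4,2,3)
P 1-3 [J1]: (4,3,3)
Grübler: 3·3 − 2·3 − 3 = 0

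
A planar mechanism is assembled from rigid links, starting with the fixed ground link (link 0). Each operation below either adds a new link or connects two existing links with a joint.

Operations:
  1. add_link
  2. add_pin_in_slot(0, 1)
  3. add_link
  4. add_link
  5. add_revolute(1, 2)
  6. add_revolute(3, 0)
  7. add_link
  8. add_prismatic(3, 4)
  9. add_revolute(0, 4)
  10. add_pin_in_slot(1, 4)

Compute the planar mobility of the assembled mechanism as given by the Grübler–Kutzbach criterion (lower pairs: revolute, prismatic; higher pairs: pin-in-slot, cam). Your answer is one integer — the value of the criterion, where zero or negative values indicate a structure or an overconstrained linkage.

L=1 J1=0 J2=0
add link → L=2 J1=0 J2=0
PS@0,1 dof=2 J2 → L=2 J1=0 J2=1
add link → L=3 J1=0 J2=1
add link → L=4 J1=0 J2=1
R@1,2 dof=1 J1 → L=4 J1=1 J2=1
R@3,0 dof=1 J1 → L=4 J1=2 J2=1
add link → L=5 J1=2 J2=1
P@3,4 dof=1 J1 → L=5 J1=3 J2=1
R@0,4 dof=1 J1 → L=5 J1=4 J2=1
PS@1,4 dof=2 J2 → L=5 J1=4 J2=2
M=3(L−1)−2J1−J2=3·4−2·4−2=2

M = 2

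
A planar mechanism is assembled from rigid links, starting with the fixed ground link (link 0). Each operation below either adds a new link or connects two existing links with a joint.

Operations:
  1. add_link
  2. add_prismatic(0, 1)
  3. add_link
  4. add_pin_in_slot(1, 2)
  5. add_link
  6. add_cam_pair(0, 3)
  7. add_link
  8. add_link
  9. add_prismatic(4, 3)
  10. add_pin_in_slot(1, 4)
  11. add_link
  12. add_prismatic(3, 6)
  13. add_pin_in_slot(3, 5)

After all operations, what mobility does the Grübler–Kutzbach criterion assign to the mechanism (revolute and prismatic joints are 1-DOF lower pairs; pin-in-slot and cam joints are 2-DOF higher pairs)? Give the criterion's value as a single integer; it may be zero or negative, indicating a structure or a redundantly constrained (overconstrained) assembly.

(L,J1,J2)=(1,0,0); link0 fixed
link1: (2,0,0)
P 0-1 [J1]: (2,1,0)
link2: (3,1,0)
PS 1-2 [J2]: (3,1,1)
link3: (4,1,1)
C 0-3 [J2]: (4,1,2)
link4: (5,1,2)
link5: (6,1,2)
P 4-3 [J1]: (6,2,2)
PS 1-4 [J2]: (6,2,3)
link6: (7,2,3)
P 3-6 [J1]: (7,3,3)
PS 3-5 [J2]: (7,3,4)
Grübler: 3·6 − 2·3 − 4 = 8

M = 8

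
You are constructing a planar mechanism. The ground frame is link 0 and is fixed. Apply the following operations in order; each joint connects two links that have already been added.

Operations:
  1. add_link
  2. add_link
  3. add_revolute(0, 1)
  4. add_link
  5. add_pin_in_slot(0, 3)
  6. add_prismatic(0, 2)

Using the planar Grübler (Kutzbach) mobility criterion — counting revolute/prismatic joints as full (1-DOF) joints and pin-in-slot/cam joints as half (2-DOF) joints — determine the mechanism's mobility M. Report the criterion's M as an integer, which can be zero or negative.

(L,J1,J2)=(1,0,0); link0 fixed
link1: (2,0,0)
link2: (3,0,0)
R 0-1 [J1]: (3,1,0)
link3: (4,1,0)
PS 0-3 [J2]: (4,1,1)
P 0-2 [J1]: (4,2,1)
Grübler: 3·3 − 2·2 − 1 = 4

M = 4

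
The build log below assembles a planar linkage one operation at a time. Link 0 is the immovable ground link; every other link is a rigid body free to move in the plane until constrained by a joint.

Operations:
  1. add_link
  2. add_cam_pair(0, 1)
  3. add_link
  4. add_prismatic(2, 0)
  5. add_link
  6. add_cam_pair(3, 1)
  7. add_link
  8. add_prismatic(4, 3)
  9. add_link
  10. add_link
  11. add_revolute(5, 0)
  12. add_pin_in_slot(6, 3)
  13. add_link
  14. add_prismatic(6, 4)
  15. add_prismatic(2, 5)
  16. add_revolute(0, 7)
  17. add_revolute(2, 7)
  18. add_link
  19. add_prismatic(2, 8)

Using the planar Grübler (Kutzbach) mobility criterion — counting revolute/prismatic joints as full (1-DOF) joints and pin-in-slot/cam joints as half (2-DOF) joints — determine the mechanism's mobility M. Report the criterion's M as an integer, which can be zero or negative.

M = 5

link 0 = ground. State L|J1|J2 = 1|0|0
+link1  2|0|0
C(0,1) f=2→J2  2|0|1
+link2  3|0|1
P(2,0) f=1→J1  3|1|1
+link3  4|1|1
C(3,1) f=2→J2  4|1|2
+link4  5|1|2
P(4,3) f=1→J1  5|2|2
+link5  6|2|2
+link6  7|2|2
R(5,0) f=1→J1  7|3|2
PS(6,3) f=2→J2  7|3|3
+link7  8|3|3
P(6,4) f=1→J1  8|4|3
P(2,5) f=1→J1  8|5|3
R(0,7) f=1→J1  8|6|3
R(2,7) f=1→J1  8|7|3
+link8  9|7|3
P(2,8) f=1→J1  9|8|3
M = 3(9−1)−2·8−3 = 24−16−3 = 5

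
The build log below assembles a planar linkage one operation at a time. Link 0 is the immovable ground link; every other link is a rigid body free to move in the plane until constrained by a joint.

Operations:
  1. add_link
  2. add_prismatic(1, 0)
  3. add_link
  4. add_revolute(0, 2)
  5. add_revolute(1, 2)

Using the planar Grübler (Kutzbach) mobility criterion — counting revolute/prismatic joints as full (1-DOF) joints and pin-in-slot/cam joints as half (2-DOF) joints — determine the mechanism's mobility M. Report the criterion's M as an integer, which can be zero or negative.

L=1 J1=0 J2=0
add link → L=2 J1=0 J2=0
P@1,0 dof=1 J1 → L=2 J1=1 J2=0
add link → L=3 J1=1 J2=0
R@0,2 dof=1 J1 → L=3 J1=2 J2=0
R@1,2 dof=1 J1 → L=3 J1=3 J2=0
M=3(L−1)−2J1−J2=3·2−2·3−0=0

M = 0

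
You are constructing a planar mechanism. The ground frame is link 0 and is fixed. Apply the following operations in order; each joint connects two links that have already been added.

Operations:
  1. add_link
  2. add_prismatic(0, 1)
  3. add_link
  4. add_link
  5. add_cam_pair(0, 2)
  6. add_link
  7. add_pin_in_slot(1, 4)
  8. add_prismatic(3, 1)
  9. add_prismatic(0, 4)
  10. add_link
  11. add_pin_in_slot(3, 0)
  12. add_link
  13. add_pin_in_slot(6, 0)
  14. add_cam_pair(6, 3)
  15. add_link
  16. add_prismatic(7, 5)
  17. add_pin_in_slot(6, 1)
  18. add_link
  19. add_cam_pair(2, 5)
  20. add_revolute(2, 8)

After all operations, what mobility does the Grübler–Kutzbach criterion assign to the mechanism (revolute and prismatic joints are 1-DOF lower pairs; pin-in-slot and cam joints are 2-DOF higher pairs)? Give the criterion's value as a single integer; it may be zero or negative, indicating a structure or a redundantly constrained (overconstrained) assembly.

M = 7

L=1 J1=0 J2=0
add link → L=2 J1=0 J2=0
P@0,1 dof=1 J1 → L=2 J1=1 J2=0
add link → L=3 J1=1 J2=0
add link → L=4 J1=1 J2=0
C@0,2 dof=2 J2 → L=4 J1=1 J2=1
add link → L=5 J1=1 J2=1
PS@1,4 dof=2 J2 → L=5 J1=1 J2=2
P@3,1 dof=1 J1 → L=5 J1=2 J2=2
P@0,4 dof=1 J1 → L=5 J1=3 J2=2
add link → L=6 J1=3 J2=2
PS@3,0 dof=2 J2 → L=6 J1=3 J2=3
add link → L=7 J1=3 J2=3
PS@6,0 dof=2 J2 → L=7 J1=3 J2=4
C@6,3 dof=2 J2 → L=7 J1=3 J2=5
add link → L=8 J1=3 J2=5
P@7,5 dof=1 J1 → L=8 J1=4 J2=5
PS@6,1 dof=2 J2 → L=8 J1=4 J2=6
add link → L=9 J1=4 J2=6
C@2,5 dof=2 J2 → L=9 J1=4 J2=7
R@2,8 dof=1 J1 → L=9 J1=5 J2=7
M=3(L−1)−2J1−J2=3·8−2·5−7=7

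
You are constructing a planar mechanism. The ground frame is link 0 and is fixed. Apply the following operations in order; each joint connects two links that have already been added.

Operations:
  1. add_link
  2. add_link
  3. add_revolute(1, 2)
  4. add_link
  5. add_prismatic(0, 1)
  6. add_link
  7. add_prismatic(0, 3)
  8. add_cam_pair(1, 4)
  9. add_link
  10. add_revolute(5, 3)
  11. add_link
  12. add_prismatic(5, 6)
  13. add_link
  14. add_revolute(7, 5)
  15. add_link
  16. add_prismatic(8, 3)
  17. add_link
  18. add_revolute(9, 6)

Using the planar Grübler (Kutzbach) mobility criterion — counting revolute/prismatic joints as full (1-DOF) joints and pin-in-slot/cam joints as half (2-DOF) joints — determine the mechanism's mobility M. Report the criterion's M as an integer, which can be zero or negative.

M = 10

link 0 = ground. State L|J1|J2 = 1|0|0
+link1  2|0|0
+link2  3|0|0
R(1,2) f=1→J1  3|1|0
+link3  4|1|0
P(0,1) f=1→J1  4|2|0
+link4  5|2|0
P(0,3) f=1→J1  5|3|0
C(1,4) f=2→J2  5|3|1
+link5  6|3|1
R(5,3) f=1→J1  6|4|1
+link6  7|4|1
P(5,6) f=1→J1  7|5|1
+link7  8|5|1
R(7,5) f=1→J1  8|6|1
+link8  9|6|1
P(8,3) f=1→J1  9|7|1
+link9  10|7|1
R(9,6) f=1→J1  10|8|1
M = 3(10−1)−2·8−1 = 27−16−1 = 10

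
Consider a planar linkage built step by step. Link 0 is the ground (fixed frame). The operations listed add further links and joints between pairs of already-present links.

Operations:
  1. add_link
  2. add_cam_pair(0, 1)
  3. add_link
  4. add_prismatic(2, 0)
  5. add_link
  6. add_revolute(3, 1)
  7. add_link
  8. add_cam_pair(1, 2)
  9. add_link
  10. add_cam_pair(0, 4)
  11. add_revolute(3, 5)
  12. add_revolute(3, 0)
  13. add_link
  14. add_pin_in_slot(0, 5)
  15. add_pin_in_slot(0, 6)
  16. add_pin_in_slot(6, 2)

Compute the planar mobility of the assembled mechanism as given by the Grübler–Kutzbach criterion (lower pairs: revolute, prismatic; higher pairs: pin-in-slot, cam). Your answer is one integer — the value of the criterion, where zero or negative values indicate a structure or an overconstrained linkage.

L=1 J1=0 J2=0
add link → L=2 J1=0 J2=0
C@0,1 dof=2 J2 → L=2 J1=0 J2=1
add link → L=3 J1=0 J2=1
P@2,0 dof=1 J1 → L=3 J1=1 J2=1
add link → L=4 J1=1 J2=1
R@3,1 dof=1 J1 → L=4 J1=2 J2=1
add link → L=5 J1=2 J2=1
C@1,2 dof=2 J2 → L=5 J1=2 J2=2
add link → L=6 J1=2 J2=2
C@0,4 dof=2 J2 → L=6 J1=2 J2=3
R@3,5 dof=1 J1 → L=6 J1=3 J2=3
R@3,0 dof=1 J1 → L=6 J1=4 J2=3
add link → L=7 J1=4 J2=3
PS@0,5 dof=2 J2 → L=7 J1=4 J2=4
PS@0,6 dof=2 J2 → L=7 J1=4 J2=5
PS@6,2 dof=2 J2 → L=7 J1=4 J2=6
M=3(L−1)−2J1−J2=3·6−2·4−6=4

M = 4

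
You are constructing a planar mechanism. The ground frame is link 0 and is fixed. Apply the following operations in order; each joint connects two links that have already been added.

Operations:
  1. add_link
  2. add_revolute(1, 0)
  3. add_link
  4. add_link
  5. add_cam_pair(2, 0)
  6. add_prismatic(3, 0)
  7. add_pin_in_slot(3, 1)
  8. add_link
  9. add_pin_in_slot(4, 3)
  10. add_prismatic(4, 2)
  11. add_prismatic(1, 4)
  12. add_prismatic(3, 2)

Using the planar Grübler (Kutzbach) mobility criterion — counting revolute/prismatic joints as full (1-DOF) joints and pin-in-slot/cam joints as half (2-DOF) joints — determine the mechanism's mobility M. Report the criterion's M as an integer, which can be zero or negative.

M = -1

(L,J1,J2)=(1,0,0); link0 fixed
link1: (2,0,0)
R 1-0 [J1]: (2,1,0)
link2: (3,1,0)
link3: (4,1,0)
C 2-0 [J2]: (4,1,1)
P 3-0 [J1]: (4,2,1)
PS 3-1 [J2]: (4,2,2)
link4: (5,2,2)
PS 4-3 [J2]: (5,2,3)
P 4-2 [J1]: (5,3,3)
P 1-4 [J1]: (5,4,3)
P 3-2 [J1]: (5,5,3)
Grübler: 3·4 − 2·5 − 3 = -1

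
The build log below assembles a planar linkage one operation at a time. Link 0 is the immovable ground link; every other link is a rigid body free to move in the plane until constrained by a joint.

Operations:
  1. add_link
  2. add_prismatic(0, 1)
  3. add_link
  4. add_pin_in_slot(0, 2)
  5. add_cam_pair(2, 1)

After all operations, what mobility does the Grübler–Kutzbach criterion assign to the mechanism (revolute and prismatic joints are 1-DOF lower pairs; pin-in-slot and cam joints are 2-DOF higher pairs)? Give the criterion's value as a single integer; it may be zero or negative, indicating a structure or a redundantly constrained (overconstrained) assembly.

M = 2

[1;0;0] (link 0 is ground)
L+ [2;0;0]
P(0,1)∈J1 [2;1;0]
L+ [3;1;0]
PS(0,2)∈J2 [3;1;1]
C(2,1)∈J2 [3;1;2]
mobility = 6 − 2 − 2 = 2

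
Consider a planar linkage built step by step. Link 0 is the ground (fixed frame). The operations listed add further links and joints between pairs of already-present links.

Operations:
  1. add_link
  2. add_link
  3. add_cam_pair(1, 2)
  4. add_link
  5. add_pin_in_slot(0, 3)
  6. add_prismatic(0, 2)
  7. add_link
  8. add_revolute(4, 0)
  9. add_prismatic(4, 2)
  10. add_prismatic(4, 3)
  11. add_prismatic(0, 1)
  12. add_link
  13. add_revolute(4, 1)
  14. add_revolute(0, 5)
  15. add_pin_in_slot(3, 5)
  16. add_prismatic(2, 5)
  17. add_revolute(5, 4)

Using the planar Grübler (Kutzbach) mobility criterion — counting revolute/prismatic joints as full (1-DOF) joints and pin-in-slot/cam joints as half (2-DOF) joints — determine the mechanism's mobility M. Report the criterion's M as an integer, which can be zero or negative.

(L,J1,J2)=(1,0,0); link0 fixed
link1: (2,0,0)
link2: (3,0,0)
C 1-2 [J2]: (3,0,1)
link3: (4,0,1)
PS 0-3 [J2]: (4,0,2)
P 0-2 [J1]: (4,1,2)
link4: (5,1,2)
R 4-0 [J1]: (5,2,2)
P 4-2 [J1]: (5,3,2)
P 4-3 [J1]: (5,4,2)
P 0-1 [J1]: (5,5,2)
link5: (6,5,2)
R 4-1 [J1]: (6,6,2)
R 0-5 [J1]: (6,7,2)
PS 3-5 [J2]: (6,7,3)
P 2-5 [J1]: (6,8,3)
R 5-4 [J1]: (6,9,3)
Grübler: 3·5 − 2·9 − 3 = -6

M = -6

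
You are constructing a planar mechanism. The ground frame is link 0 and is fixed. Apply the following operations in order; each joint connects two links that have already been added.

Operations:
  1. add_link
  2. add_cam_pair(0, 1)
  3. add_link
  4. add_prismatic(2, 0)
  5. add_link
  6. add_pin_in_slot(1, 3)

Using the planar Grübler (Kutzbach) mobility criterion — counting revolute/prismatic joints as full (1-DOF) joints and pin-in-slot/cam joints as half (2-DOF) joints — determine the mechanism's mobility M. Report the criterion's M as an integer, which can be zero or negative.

ground; <1,0,0>
#1 <2,0,0>
C:0↔1 J2 <2,0,1>
#2 <3,0,1>
P:2↔0 J1 <3,1,1>
#3 <4,1,1>
PS:1↔3 J2 <4,1,2>
3×3 − 2×1 − 1×2 = 5

M = 5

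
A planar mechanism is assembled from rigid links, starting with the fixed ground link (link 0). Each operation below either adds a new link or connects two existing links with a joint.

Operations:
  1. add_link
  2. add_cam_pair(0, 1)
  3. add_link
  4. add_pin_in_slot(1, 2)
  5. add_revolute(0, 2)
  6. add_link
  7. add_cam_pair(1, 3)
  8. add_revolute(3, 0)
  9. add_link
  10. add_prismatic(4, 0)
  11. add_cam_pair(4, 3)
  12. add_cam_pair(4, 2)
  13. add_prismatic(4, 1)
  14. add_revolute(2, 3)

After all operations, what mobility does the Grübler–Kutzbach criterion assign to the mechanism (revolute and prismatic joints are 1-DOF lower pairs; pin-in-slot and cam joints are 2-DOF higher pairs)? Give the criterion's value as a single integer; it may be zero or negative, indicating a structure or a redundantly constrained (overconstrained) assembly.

M = -3

ground; <1,0,0>
#1 <2,0,0>
C:0↔1 J2 <2,0,1>
#2 <3,0,1>
PS:1↔2 J2 <3,0,2>
R:0↔2 J1 <3,1,2>
#3 <4,1,2>
C:1↔3 J2 <4,1,3>
R:3↔0 J1 <4,2,3>
#4 <5,2,3>
P:4↔0 J1 <5,3,3>
C:4↔3 J2 <5,3,4>
C:4↔2 J2 <5,3,5>
P:4↔1 J1 <5,4,5>
R:2↔3 J1 <5,5,5>
3×4 − 2×5 − 1×5 = -3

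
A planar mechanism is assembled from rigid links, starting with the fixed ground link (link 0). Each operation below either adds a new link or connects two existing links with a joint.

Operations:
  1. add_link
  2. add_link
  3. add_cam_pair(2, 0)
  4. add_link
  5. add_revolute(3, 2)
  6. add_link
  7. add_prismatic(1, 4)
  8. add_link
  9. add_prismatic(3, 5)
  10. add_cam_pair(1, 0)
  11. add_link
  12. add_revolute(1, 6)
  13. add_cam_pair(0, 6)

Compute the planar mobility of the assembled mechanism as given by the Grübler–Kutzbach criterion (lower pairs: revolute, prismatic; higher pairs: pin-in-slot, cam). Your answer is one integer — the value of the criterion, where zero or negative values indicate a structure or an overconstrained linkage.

M = 7

L=1 J1=0 J2=0
add link → L=2 J1=0 J2=0
add link → L=3 J1=0 J2=0
C@2,0 dof=2 J2 → L=3 J1=0 J2=1
add link → L=4 J1=0 J2=1
R@3,2 dof=1 J1 → L=4 J1=1 J2=1
add link → L=5 J1=1 J2=1
P@1,4 dof=1 J1 → L=5 J1=2 J2=1
add link → L=6 J1=2 J2=1
P@3,5 dof=1 J1 → L=6 J1=3 J2=1
C@1,0 dof=2 J2 → L=6 J1=3 J2=2
add link → L=7 J1=3 J2=2
R@1,6 dof=1 J1 → L=7 J1=4 J2=2
C@0,6 dof=2 J2 → L=7 J1=4 J2=3
M=3(L−1)−2J1−J2=3·6−2·4−3=7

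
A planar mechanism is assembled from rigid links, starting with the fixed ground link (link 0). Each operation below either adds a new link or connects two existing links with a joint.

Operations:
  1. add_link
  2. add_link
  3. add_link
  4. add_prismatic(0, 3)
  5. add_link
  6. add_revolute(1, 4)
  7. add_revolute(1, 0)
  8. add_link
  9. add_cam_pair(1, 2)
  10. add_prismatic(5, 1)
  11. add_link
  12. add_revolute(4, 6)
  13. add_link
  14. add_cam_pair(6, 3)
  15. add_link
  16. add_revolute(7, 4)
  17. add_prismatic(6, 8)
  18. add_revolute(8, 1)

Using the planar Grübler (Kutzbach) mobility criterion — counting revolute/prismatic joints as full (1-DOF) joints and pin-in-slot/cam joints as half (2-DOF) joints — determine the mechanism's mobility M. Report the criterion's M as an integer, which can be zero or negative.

M = 6

(L,J1,J2)=(1,0,0); link0 fixed
link1: (2,0,0)
link2: (3,0,0)
link3: (4,0,0)
P 0-3 [J1]: (4,1,0)
link4: (5,1,0)
R 1-4 [J1]: (5,2,0)
R 1-0 [J1]: (5,3,0)
link5: (6,3,0)
C 1-2 [J2]: (6,3,1)
P 5-1 [J1]: (6,4,1)
link6: (7,4,1)
R 4-6 [J1]: (7,5,1)
link7: (8,5,1)
C 6-3 [J2]: (8,5,2)
link8: (9,5,2)
R 7-4 [J1]: (9,6,2)
P 6-8 [J1]: (9,7,2)
R 8-1 [J1]: (9,8,2)
Grübler: 3·8 − 2·8 − 2 = 6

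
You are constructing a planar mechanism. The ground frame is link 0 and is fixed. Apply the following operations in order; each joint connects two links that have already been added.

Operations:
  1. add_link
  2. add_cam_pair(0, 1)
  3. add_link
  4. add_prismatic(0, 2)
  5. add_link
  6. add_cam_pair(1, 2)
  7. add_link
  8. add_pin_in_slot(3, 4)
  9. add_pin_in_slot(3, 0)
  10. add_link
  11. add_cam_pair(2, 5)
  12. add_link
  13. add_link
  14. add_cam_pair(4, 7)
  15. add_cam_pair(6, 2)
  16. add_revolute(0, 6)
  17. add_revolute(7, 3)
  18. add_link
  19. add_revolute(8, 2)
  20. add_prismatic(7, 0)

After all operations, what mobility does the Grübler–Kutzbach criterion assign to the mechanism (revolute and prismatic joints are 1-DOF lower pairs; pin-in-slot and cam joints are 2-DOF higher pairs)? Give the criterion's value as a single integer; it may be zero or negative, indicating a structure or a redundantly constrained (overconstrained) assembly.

(L,J1,J2)=(1,0,0); link0 fixed
link1: (2,0,0)
C 0-1 [J2]: (2,0,1)
link2: (3,0,1)
P 0-2 [J1]: (3,1,1)
link3: (4,1,1)
C 1-2 [J2]: (4,1,2)
link4: (5,1,2)
PS 3-4 [J2]: (5,1,3)
PS 3-0 [J2]: (5,1,4)
link5: (6,1,4)
C 2-5 [J2]: (6,1,5)
link6: (7,1,5)
link7: (8,1,5)
C 4-7 [J2]: (8,1,6)
C 6-2 [J2]: (8,1,7)
R 0-6 [J1]: (8,2,7)
R 7-3 [J1]: (8,3,7)
link8: (9,3,7)
R 8-2 [J1]: (9,4,7)
P 7-0 [J1]: (9,5,7)
Grübler: 3·8 − 2·5 − 7 = 7

M = 7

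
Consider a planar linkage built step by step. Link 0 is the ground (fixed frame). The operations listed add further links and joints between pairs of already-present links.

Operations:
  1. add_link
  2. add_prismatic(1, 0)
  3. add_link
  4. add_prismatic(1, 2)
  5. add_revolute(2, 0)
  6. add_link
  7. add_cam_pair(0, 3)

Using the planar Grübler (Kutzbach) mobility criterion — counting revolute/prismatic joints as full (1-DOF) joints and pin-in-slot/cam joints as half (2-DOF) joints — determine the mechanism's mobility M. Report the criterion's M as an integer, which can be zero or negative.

link 0 = ground. State L|J1|J2 = 1|0|0
+link1  2|0|0
P(1,0) f=1→J1  2|1|0
+link2  3|1|0
P(1,2) f=1→J1  3|2|0
R(2,0) f=1→J1  3|3|0
+link3  4|3|0
C(0,3) f=2→J2  4|3|1
M = 3(4−1)−2·3−1 = 9−6−1 = 2

M = 2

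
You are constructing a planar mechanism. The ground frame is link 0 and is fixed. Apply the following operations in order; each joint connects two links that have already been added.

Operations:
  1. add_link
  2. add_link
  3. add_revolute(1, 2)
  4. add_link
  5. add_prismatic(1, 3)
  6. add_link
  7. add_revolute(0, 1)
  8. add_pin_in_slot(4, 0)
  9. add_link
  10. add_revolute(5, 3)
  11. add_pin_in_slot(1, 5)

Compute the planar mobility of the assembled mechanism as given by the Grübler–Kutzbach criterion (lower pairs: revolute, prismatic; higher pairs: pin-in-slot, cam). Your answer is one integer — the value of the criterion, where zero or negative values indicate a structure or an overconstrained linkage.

M = 5

L=1 J1=0 J2=0
add link → L=2 J1=0 J2=0
add link → L=3 J1=0 J2=0
R@1,2 dof=1 J1 → L=3 J1=1 J2=0
add link → L=4 J1=1 J2=0
P@1,3 dof=1 J1 → L=4 J1=2 J2=0
add link → L=5 J1=2 J2=0
R@0,1 dof=1 J1 → L=5 J1=3 J2=0
PS@4,0 dof=2 J2 → L=5 J1=3 J2=1
add link → L=6 J1=3 J2=1
R@5,3 dof=1 J1 → L=6 J1=4 J2=1
PS@1,5 dof=2 J2 → L=6 J1=4 J2=2
M=3(L−1)−2J1−J2=3·5−2·4−2=5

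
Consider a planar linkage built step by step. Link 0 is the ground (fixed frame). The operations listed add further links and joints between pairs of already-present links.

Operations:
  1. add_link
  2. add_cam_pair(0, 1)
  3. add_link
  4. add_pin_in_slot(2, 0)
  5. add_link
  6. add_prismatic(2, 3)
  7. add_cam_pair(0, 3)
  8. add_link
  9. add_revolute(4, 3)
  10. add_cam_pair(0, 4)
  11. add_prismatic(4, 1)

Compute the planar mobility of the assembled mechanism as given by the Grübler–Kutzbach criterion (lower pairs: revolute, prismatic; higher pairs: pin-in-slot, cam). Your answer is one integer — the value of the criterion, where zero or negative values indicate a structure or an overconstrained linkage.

ground; <1,0,0>
#1 <2,0,0>
C:0↔1 J2 <2,0,1>
#2 <3,0,1>
PS:2↔0 J2 <3,0,2>
#3 <4,0,2>
P:2↔3 J1 <4,1,2>
C:0↔3 J2 <4,1,3>
#4 <5,1,3>
R:4↔3 J1 <5,2,3>
C:0↔4 J2 <5,2,4>
P:4↔1 J1 <5,3,4>
3×4 − 2×3 − 1×4 = 2

M = 2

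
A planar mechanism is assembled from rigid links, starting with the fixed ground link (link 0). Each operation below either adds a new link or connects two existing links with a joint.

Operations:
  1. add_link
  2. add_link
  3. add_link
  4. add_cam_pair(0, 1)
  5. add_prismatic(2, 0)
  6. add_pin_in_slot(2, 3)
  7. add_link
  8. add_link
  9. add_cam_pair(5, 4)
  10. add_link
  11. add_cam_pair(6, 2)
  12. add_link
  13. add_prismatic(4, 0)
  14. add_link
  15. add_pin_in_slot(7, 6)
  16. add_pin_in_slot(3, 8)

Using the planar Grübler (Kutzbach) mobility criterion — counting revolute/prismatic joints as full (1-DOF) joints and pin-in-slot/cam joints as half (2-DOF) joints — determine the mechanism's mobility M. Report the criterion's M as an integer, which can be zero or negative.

M = 14

L=1 J1=0 J2=0
add link → L=2 J1=0 J2=0
add link → L=3 J1=0 J2=0
add link → L=4 J1=0 J2=0
C@0,1 dof=2 J2 → L=4 J1=0 J2=1
P@2,0 dof=1 J1 → L=4 J1=1 J2=1
PS@2,3 dof=2 J2 → L=4 J1=1 J2=2
add link → L=5 J1=1 J2=2
add link → L=6 J1=1 J2=2
C@5,4 dof=2 J2 → L=6 J1=1 J2=3
add link → L=7 J1=1 J2=3
C@6,2 dof=2 J2 → L=7 J1=1 J2=4
add link → L=8 J1=1 J2=4
P@4,0 dof=1 J1 → L=8 J1=2 J2=4
add link → L=9 J1=2 J2=4
PS@7,6 dof=2 J2 → L=9 J1=2 J2=5
PS@3,8 dof=2 J2 → L=9 J1=2 J2=6
M=3(L−1)−2J1−J2=3·8−2·2−6=14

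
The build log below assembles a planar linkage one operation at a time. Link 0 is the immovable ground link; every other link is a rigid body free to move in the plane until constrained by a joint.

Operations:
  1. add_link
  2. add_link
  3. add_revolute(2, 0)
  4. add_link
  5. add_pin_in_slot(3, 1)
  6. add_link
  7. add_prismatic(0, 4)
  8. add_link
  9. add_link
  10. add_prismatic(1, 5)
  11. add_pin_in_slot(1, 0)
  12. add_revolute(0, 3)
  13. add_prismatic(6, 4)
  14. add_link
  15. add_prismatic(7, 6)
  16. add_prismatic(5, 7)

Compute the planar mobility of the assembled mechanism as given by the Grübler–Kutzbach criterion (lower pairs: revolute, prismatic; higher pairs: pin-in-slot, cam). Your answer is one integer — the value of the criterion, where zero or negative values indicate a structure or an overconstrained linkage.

M = 5

link 0 = ground. State L|J1|J2 = 1|0|0
+link1  2|0|0
+link2  3|0|0
R(2,0) f=1→J1  3|1|0
+link3  4|1|0
PS(3,1) f=2→J2  4|1|1
+link4  5|1|1
P(0,4) f=1→J1  5|2|1
+link5  6|2|1
+link6  7|2|1
P(1,5) f=1→J1  7|3|1
PS(1,0) f=2→J2  7|3|2
R(0,3) f=1→J1  7|4|2
P(6,4) f=1→J1  7|5|2
+link7  8|5|2
P(7,6) f=1→J1  8|6|2
P(5,7) f=1→J1  8|7|2
M = 3(8−1)−2·7−2 = 21−14−2 = 5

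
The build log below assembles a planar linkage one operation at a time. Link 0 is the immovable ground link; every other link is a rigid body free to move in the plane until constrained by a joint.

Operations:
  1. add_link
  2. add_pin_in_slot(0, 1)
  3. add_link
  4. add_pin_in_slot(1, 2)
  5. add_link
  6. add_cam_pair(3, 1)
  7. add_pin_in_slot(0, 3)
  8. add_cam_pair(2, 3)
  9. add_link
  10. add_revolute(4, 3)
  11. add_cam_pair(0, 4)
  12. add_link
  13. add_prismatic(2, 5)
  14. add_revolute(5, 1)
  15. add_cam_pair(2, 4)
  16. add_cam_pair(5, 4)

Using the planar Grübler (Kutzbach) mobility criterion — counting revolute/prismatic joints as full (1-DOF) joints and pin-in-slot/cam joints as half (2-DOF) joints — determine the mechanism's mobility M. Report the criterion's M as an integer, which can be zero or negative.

link 0 = ground. State L|J1|J2 = 1|0|0
+link1  2|0|0
PS(0,1) f=2→J2  2|0|1
+link2  3|0|1
PS(1,2) f=2→J2  3|0|2
+link3  4|0|2
C(3,1) f=2→J2  4|0|3
PS(0,3) f=2→J2  4|0|4
C(2,3) f=2→J2  4|0|5
+link4  5|0|5
R(4,3) f=1→J1  5|1|5
C(0,4) f=2→J2  5|1|6
+link5  6|1|6
P(2,5) f=1→J1  6|2|6
R(5,1) f=1→J1  6|3|6
C(2,4) f=2→J2  6|3|7
C(5,4) f=2→J2  6|3|8
M = 3(6−1)−2·3−8 = 15−6−8 = 1

M = 1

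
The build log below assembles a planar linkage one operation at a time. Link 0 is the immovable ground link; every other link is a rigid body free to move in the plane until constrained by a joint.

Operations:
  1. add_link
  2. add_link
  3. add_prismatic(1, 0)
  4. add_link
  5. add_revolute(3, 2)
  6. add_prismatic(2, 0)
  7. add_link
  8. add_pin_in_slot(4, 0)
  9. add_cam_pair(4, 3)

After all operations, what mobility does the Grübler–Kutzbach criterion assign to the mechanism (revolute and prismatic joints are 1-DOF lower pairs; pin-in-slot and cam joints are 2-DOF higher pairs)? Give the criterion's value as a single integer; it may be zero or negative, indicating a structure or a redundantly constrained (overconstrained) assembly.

[1;0;0] (link 0 is ground)
L+ [2;0;0]
L+ [3;0;0]
P(1,0)∈J1 [3;1;0]
L+ [4;1;0]
R(3,2)∈J1 [4;2;0]
P(2,0)∈J1 [4;3;0]
L+ [5;3;0]
PS(4,0)∈J2 [5;3;1]
C(4,3)∈J2 [5;3;2]
mobility = 12 − 6 − 2 = 4

M = 4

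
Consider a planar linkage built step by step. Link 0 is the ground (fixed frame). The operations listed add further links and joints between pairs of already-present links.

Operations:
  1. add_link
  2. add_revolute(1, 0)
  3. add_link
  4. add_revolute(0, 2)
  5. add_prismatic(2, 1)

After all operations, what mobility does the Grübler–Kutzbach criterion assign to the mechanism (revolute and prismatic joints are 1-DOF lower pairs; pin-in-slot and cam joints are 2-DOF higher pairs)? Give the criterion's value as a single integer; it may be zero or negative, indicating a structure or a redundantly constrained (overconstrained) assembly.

ground; <1,0,0>
#1 <2,0,0>
R:1↔0 J1 <2,1,0>
#2 <3,1,0>
R:0↔2 J1 <3,2,0>
P:2↔1 J1 <3,3,0>
3×2 − 2×3 − 1×0 = 0

M = 0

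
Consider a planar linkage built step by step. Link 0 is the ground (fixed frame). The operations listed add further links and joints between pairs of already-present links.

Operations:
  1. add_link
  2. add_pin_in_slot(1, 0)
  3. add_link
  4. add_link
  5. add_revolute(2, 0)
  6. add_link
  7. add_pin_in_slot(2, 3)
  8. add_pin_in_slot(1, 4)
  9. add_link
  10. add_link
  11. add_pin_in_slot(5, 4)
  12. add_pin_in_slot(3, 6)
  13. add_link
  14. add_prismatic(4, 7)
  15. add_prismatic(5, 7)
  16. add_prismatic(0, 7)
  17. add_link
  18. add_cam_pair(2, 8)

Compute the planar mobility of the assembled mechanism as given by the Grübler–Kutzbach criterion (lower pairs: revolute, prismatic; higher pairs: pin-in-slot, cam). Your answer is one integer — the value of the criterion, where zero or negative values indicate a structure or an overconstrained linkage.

M = 10

[1;0;0] (link 0 is ground)
L+ [2;0;0]
PS(1,0)∈J2 [2;0;1]
L+ [3;0;1]
L+ [4;0;1]
R(2,0)∈J1 [4;1;1]
L+ [5;1;1]
PS(2,3)∈J2 [5;1;2]
PS(1,4)∈J2 [5;1;3]
L+ [6;1;3]
L+ [7;1;3]
PS(5,4)∈J2 [7;1;4]
PS(3,6)∈J2 [7;1;5]
L+ [8;1;5]
P(4,7)∈J1 [8;2;5]
P(5,7)∈J1 [8;3;5]
P(0,7)∈J1 [8;4;5]
L+ [9;4;5]
C(2,8)∈J2 [9;4;6]
mobility = 24 − 8 − 6 = 10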